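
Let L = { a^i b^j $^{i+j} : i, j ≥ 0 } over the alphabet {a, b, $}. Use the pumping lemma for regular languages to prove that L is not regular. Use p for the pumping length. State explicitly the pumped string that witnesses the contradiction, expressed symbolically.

a^{p+k} b^p $^{2p}

Suppose for contradiction that L is regular, and let p be the pumping length.
Take w = a^p b^p $^{2p} ∈ L (with i=j=p, i+j=2p), |w| = 4p ≥ p.
By the pumping lemma, w = xyz with |xy| ≤ p and y is nonempty.
Because |xy| ≤ p and w begins with p copies of a, we have y = a^k with 1 ≤ k ≤ p.
Consider xy^2z = a^{p+k} b^p $^{2p}. Now the a- and b-counts sum to 2p+k, but the $-count is 2p ≠ 2p+k. So xy^2z ∉ L.
Contradiction. Therefore L is not regular.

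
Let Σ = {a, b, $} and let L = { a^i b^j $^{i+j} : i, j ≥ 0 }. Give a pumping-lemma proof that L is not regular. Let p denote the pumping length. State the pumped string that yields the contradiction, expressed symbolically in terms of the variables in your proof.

a^{p+k} b^p $^{2p}

Assume L is regular. Let p be the pumping length given by the pumping lemma.
Take w = a^p b^p $^{2p} ∈ L (with i=j=p, i+j=2p), |w| = 4p ≥ p.
Write w = xyz as guaranteed by the lemma, with |xy| ≤ p and y is nonempty.
The first p characters of w are a's, so xy (and hence y) consists only of a's. Write y = a^k, 1 ≤ k ≤ p.
Consider xy^2z = a^{p+k} b^p $^{2p}. Now the a- and b-counts sum to 2p+k, but the $-count is 2p ≠ 2p+k. So xy^2z ∉ L.
This contradicts the pumping lemma, so L is not regular.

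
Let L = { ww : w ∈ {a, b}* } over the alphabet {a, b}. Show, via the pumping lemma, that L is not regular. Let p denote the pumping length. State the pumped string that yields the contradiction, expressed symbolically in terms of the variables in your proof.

a^{p+k} b^p a^p b^p

Assume L is regular. Let p be the pumping length given by the pumping lemma.
Take w = a^p b^p a^p b^p = uu where u = a^pb^p; then w ∈ L and |w| = 4p ≥ p.
By the pumping lemma, w = xyz with |xy| ≤ p and y is nonempty.
The first p characters of w are a's, so xy (and hence y) consists only of a's. Write y = a^k, 1 ≤ k ≤ p.
Pump with i = 2: xy^2z = a^{p+k} b^p a^p b^p, of length 4p+k. Suppose this equals vv. The string starts with a and ends with b, so v does too; thus the boundary between the two copies of v is a b→a transition. There is exactly one such transition, at position 2p+k, so |v| = 2p+k and |vv| = 4p+2k ≠ 4p+k since k ≥ 1. So xy^2z ∉ L.
This is a contradiction; hence L is not regular.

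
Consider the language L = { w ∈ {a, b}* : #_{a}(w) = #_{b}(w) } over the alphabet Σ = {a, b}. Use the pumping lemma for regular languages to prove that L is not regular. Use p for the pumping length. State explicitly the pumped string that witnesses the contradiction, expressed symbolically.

a^{p+k} b^p

Toward a contradiction, assume L is regular with pumping length p.
Choose w = a^p b^p ∈ L with |w| = 2p ≥ p.
Write w = xyz as guaranteed by the lemma, with |xy| ≤ p and |y| > 0.
Since the first p symbols of w are all a's and |xy| ≤ p, y lies entirely in the leading a-block: y = a^k for some k with 1 ≤ k ≤ p.
Pump with i = 2: xy^2z = a^{p+k} b^p has p+k occurrences of a but only p of b. Since k ≥ 1 the counts differ, so xy^2z ∉ L.
Contradiction. Therefore L is not regular.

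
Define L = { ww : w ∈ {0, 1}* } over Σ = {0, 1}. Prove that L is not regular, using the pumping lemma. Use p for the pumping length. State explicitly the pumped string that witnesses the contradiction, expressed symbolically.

0^{p+k} 1^p 0^p 1^p

Assume L is regular; let p be its pumping constant.
Take w = 0^p 1^p 0^p 1^p = uu where u = 0^p1^p; then w ∈ L and |w| = 4p ≥ p.
By the pumping lemma, w = xyz with |xy| ≤ p and |y| > 0.
Because |xy| ≤ p and w begins with p copies of 0, we have y = 0^k with 1 ≤ k ≤ p.
Pump with i = 2: xy^2z = 0^{p+k} 1^p 0^p 1^p, of length 4p+k. Suppose this equals vv. The string starts with 0 and ends with 1, so v does too; thus the boundary between the two copies of v is a 1→0 transition. There is exactly one such transition, at position 2p+k, so |v| = 2p+k and |vv| = 4p+2k ≠ 4p+k since k ≥ 1. So xy^2z ∉ L.
This contradicts the pumping lemma, so L is not regular.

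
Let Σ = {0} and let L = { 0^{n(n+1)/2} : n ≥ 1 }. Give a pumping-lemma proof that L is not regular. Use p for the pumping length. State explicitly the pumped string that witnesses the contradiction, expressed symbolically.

0^{p(p+1)/2+k}

Assume L is regular; let p be its pumping constant.
Take w = 0^{p(p+1)/2} ∈ L with |w| = p(p+1)/2 ≥ p.
By the pumping lemma, w = xyz with |xy| ≤ p and y is nonempty.
Then y = 0^k for some k with 1 ≤ k ≤ p.
Pump with i = 2: xy^2z = 0^{p(p+1)/2+k}. Since 1 ≤ k ≤ p, p(p+1)/2 < p(p+1)/2+k ≤ p(p+1)/2+p < (p+1)(p+2)/2, so p(p+1)/2+k is strictly between consecutive triangular numbers. So xy^2z ∉ L.
This contradicts the pumping lemma, so L is not regular.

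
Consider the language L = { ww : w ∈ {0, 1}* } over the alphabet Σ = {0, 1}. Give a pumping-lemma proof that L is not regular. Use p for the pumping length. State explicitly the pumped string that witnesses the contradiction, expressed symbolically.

Assume L is regular. Let p be the pumping length given by the pumping lemma.
Take w = 0^p 1^p 0^p 1^p = uu where u = 0^p1^p; then w ∈ L and |w| = 4p ≥ p.
Write w = xyz as guaranteed by the lemma, with |xy| ≤ p and |y| > 0.
Because |xy| ≤ p and w begins with p copies of 0, we have y = 0^k with 1 ≤ k ≤ p.
Pump with i = 2: xy^2z = 0^{p+k} 1^p 0^p 1^p, of length 4p+k. Suppose this equals vv. The string starts with 0 and ends with 1, so v does too; thus the boundary between the two copies of v is a 1→0 transition. There is exactly one such transition, at position 2p+k, so |v| = 2p+k and |vv| = 4p+2k ≠ 4p+k since k ≥ 1. So xy^2z ∉ L.
This is a contradiction; hence L is not regular.

0^{p+k} 1^p 0^p 1^p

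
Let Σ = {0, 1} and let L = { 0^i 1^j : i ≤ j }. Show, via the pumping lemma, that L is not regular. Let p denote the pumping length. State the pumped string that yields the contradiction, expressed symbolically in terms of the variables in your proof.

Toward a contradiction, assume L is regular with pumping length p.
Choose w = 0^p 1^p ∈ L, with |w| = 2p ≥ p.
The pumping lemma gives a decomposition w = xyz where |xy| ≤ p and |y| ≥ 1.
Since the first p symbols of w are all 0's and |xy| ≤ p, y lies entirely in the leading 0-block: y = 0^k for some k with 1 ≤ k ≤ p.
Consider xy^2z = 0^{p+k} 1^p. Since k ≥ 1, the 0-count p+k exceeds the 1-count p, so i ≤ j fails; thus xy^2z ∉ L.
This is a contradiction; hence L is not regular.

0^{p+k} 1^p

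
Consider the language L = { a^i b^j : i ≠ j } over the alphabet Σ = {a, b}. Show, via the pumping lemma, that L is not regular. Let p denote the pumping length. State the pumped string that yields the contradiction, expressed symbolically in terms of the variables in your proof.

Suppose for contradiction that L is regular, and let p be the pumping length.
Choose w = a^p b^{p+p!}. Since p ≠ p+p!, w ∈ L; and |w| ≥ p.
The pumping lemma gives a decomposition w = xyz where |xy| ≤ p and |y| > 0.
Since the first p symbols of w are all a's and |xy| ≤ p, y lies entirely in the leading a-block: y = a^k for some k with 1 ≤ k ≤ p.
Since 1 ≤ k ≤ p, k divides p!; set t = 1 + p!/k. Then xy^t z has p + (p!/k)·k = p + p! copies of a. Now the a-count equals the b-count, so i ≠ j fails. So xy^t z = a^{p+p!} b^{p+p!} ∉ L.
This contradicts the pumping lemma, so L is not regular.

a^{p+p!} b^{p+p!}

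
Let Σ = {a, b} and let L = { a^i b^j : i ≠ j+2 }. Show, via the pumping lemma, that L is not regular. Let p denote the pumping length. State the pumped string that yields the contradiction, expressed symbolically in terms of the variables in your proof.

a^{p+p!} b^{p+p!-2}

Toward a contradiction, assume L is regular with pumping length p.
Choose w = a^p b^{p+p!-2}. Since p ≠ (p+p!-2)+2 = p+p!, w ∈ L; and |w| ≥ p.
Write w = xyz as guaranteed by the lemma, with |xy| ≤ p and |y| ≥ 1.
The first p characters of w are a's, so xy (and hence y) consists only of a's. Write y = a^k, 1 ≤ k ≤ p.
Since 1 ≤ k ≤ p, k divides p!; set t = 1 + p!/k. Then xy^t z has p + (p!/k)·k = p + p! copies of a. Now the a-count is p+p! and (b-count)+2 = (p+p!-2)+2 = p+p!, so i ≠ j+2 fails. So xy^t z = a^{p+p!} b^{p+p!-2} ∉ L.
Contradiction. Therefore L is not regular.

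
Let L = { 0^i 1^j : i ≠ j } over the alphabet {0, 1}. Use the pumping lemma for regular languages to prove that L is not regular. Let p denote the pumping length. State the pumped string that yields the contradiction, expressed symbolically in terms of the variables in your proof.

Assume L is regular. Let p be the pumping length given by the pumping lemma.
Choose w = 0^p 1^{p+p!}. Since p ≠ p+p!, w ∈ L; and |w| ≥ p.
Write w = xyz as guaranteed by the lemma, with |xy| ≤ p and |y| ≥ 1.
Since the first p symbols of w are all 0's and |xy| ≤ p, y lies entirely in the leading 0-block: y = 0^k for some k with 1 ≤ k ≤ p.
Since 1 ≤ k ≤ p, k divides p!; set t = 1 + p!/k. Then xy^t z has p + (p!/k)·k = p + p! copies of 0. Now the 0-count equals the 1-count, so i ≠ j fails. So xy^t z = 0^{p+p!} 1^{p+p!} ∉ L.
This is a contradiction; hence L is not regular.

0^{p+p!} 1^{p+p!}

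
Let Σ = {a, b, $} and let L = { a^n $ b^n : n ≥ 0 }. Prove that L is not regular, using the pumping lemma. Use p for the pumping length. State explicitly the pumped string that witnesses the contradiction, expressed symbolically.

Assume L is regular. Let p be the pumping length given by the pumping lemma.
Take w = a^p $ b^p ∈ L with |w| = 2p+1 ≥ p.
Write w = xyz as guaranteed by the lemma, with |xy| ≤ p and |y| > 0.
Since the first p symbols of w are all a's and |xy| ≤ p, y lies entirely in the leading a-block: y = a^k for some k with 1 ≤ k ≤ p.
Pump with i = 2: xy^2z = a^{p+k} $ b^p, which would require p+k = p. But k ≥ 1, so xy^2z ∉ L.
Contradiction. Therefore L is not regular.

a^{p+k} $ b^p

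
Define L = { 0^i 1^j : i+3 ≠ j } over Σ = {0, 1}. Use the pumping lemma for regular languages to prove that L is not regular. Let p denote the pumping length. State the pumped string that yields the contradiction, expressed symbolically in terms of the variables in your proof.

Assume L is regular. Let p be the pumping length given by the pumping lemma.
Choose w = 0^p 1^{p+p!+3}. Since p ≠ (p+p!+3)-3 = p+p!, w ∈ L; and |w| ≥ p.
By the pumping lemma, w = xyz with |xy| ≤ p and |y| ≥ 1.
The first p characters of w are 0's, so xy (and hence y) consists only of 0's. Write y = 0^k, 1 ≤ k ≤ p.
Since 1 ≤ k ≤ p, k divides p!; set t = 1 + p!/k. Then xy^t z has p + (p!/k)·k = p + p! copies of 0. Now the 0-count is p+p! and (1-count)-3 = (p+p!+3)-3 = p+p!, so i+3 ≠ j fails. So xy^t z = 0^{p+p!} 1^{p+p!+3} ∉ L.
This contradicts the pumping lemma, so L is not regular.

0^{p+p!} 1^{p+p!+3}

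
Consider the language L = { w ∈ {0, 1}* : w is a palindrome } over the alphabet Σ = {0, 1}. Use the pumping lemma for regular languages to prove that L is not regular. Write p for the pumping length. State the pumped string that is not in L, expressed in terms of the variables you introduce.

Assume L is regular; let p be its pumping constant.
Take w = 0^p 1 0^p, a palindrome of length 2p+1 ≥ p.
By the pumping lemma, w = xyz with |xy| ≤ p and |y| ≥ 1.
The first p characters of w are 0's, so xy (and hence y) consists only of 0's. Write y = 0^k, 1 ≤ k ≤ p.
Pump with i = 2: xy^2z = 0^{p+k} 1 0^p. Its reverse is 0^p 1 0^{p+k}, which differs from xy^2z since k ≥ 1. So xy^2z is not a palindrome and xy^2z ∉ L.
This contradicts the pumping lemma, so L is not regular.

0^{p+k} 1 0^p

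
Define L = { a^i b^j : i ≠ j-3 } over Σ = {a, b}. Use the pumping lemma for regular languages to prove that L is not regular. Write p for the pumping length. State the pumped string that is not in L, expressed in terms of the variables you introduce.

Toward a contradiction, assume L is regular with pumping length p.
Choose w = a^p b^{p+p!+3}. Since p ≠ (p+p!+3)-3 = p+p!, w ∈ L; and |w| ≥ p.
By the pumping lemma, w = xyz with |xy| ≤ p and |y| > 0.
Since the first p symbols of w are all a's and |xy| ≤ p, y lies entirely in the leading a-block: y = a^k for some k with 1 ≤ k ≤ p.
Since 1 ≤ k ≤ p, k divides p!; set t = 1 + p!/k. Then xy^t z has p + (p!/k)·k = p + p! copies of a. Now the a-count is p+p! and (b-count)-3 = (p+p!+3)-3 = p+p!, so i ≠ j-3 fails. So xy^t z = a^{p+p!} b^{p+p!+3} ∉ L.
This is a contradiction; hence L is not regular.

a^{p+p!} b^{p+p!+3}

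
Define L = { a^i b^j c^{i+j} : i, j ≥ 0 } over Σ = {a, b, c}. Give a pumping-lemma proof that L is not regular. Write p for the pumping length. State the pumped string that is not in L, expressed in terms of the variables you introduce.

a^{p+k} b^p c^{2p}

Suppose for contradiction that L is regular, and let p be the pumping length.
Take w = a^p b^p c^{2p} ∈ L (with i=j=p, i+j=2p), |w| = 4p ≥ p.
The pumping lemma gives a decomposition w = xyz where |xy| ≤ p and |y| > 0.
The first p characters of w are a's, so xy (and hence y) consists only of a's. Write y = a^k, 1 ≤ k ≤ p.
Consider xy^2z = a^{p+k} b^p c^{2p}. Now the a- and b-counts sum to 2p+k, but the c-count is 2p ≠ 2p+k. So xy^2z ∉ L.
This is a contradiction; hence L is not regular.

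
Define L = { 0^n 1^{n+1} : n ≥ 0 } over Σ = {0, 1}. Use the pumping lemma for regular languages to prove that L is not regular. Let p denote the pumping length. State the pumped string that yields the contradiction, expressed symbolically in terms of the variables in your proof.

Suppose for contradiction that L is regular, and let p be the pumping length.
Let w = 0^p 1^{p+1} ∈ L; note |w| = 2p+1 ≥ p.
Write w = xyz as guaranteed by the lemma, with |xy| ≤ p and |y| ≥ 1.
Because |xy| ≤ p and w begins with p copies of 0, we have y = 0^k with 1 ≤ k ≤ p.
Pump with i = 2: xy^2z = 0^{p+k} 1^{p+1}. For this to lie in L we would need p+1 = (p+k)+1, which forces k = 0. But k ≥ 1, so xy^2z ∉ L.
Contradiction. Therefore L is not regular.

0^{p+k} 1^{p+1}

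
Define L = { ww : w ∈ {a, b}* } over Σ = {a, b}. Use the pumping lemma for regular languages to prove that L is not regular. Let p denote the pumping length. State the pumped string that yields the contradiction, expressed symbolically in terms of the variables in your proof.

a^{p+k} b^p a^p b^p

Toward a contradiction, assume L is regular with pumping length p.
Take w = a^p b^p a^p b^p = uu where u = a^pb^p; then w ∈ L and |w| = 4p ≥ p.
By the pumping lemma, w = xyz with |xy| ≤ p and |y| > 0.
The first p characters of w are a's, so xy (and hence y) consists only of a's. Write y = a^k, 1 ≤ k ≤ p.
Pump with i = 2: xy^2z = a^{p+k} b^p a^p b^p, of length 4p+k. Suppose this equals vv. The string starts with a and ends with b, so v does too; thus the boundary between the two copies of v is a b→a transition. There is exactly one such transition, at position 2p+k, so |v| = 2p+k and |vv| = 4p+2k ≠ 4p+k since k ≥ 1. So xy^2z ∉ L.
This contradicts the pumping lemma, so L is not regular.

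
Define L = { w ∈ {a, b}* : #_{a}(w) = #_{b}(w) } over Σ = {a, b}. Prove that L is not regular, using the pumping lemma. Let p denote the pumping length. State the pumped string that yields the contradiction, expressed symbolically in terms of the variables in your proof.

Assume L is regular. Let p be the pumping length given by the pumping lemma.
Choose w = a^p b^p ∈ L with |w| = 2p ≥ p.
The pumping lemma gives a decomposition w = xyz where |xy| ≤ p and y is nonempty.
The first p characters of w are a's, so xy (and hence y) consists only of a's. Write y = a^k, 1 ≤ k ≤ p.
Pump with i = 2: xy^2z = a^{p+k} b^p has p+k occurrences of a but only p of b. Since k ≥ 1 the counts differ, so xy^2z ∉ L.
This is a contradiction; hence L is not regular.

a^{p+k} b^p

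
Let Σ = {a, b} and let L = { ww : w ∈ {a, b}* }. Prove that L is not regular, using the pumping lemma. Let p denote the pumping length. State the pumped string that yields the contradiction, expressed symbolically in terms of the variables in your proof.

a^{p+k} b^p a^p b^p

Assume L is regular; let p be its pumping constant.
Take w = a^p b^p a^p b^p = uu where u = a^pb^p; then w ∈ L and |w| = 4p ≥ p.
Write w = xyz as guaranteed by the lemma, with |xy| ≤ p and |y| > 0.
Because |xy| ≤ p and w begins with p copies of a, we have y = a^k with 1 ≤ k ≤ p.
Pump with i = 2: xy^2z = a^{p+k} b^p a^p b^p, of length 4p+k. Suppose this equals vv. The string starts with a and ends with b, so v does too; thus the boundary between the two copies of v is a b→a transition. There is exactly one such transition, at position 2p+k, so |v| = 2p+k and |vv| = 4p+2k ≠ 4p+k since k ≥ 1. So xy^2z ∉ L.
This is a contradiction; hence L is not regular.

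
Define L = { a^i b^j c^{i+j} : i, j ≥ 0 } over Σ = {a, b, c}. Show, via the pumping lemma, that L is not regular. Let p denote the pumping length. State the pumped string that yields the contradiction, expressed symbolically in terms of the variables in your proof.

a^{p+k} b^p c^{2p}

Toward a contradiction, assume L is regular with pumping length p.
Take w = a^p b^p c^{2p} ∈ L (with i=j=p, i+j=2p), |w| = 4p ≥ p.
Write w = xyz as guaranteed by the lemma, with |xy| ≤ p and |y| ≥ 1.
Because |xy| ≤ p and w begins with p copies of a, we have y = a^k with 1 ≤ k ≤ p.
Consider xy^2z = a^{p+k} b^p c^{2p}. Now the a- and b-counts sum to 2p+k, but the c-count is 2p ≠ 2p+k. So xy^2z ∉ L.
Contradiction. Therefore L is not regular.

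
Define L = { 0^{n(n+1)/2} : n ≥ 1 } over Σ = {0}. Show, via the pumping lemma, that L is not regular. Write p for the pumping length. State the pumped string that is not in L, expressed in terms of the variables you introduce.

0^{p(p+1)/2+k}

Toward a contradiction, assume L is regular with pumping length p.
Take w = 0^{p(p+1)/2} ∈ L with |w| = p(p+1)/2 ≥ p.
The pumping lemma gives a decomposition w = xyz where |xy| ≤ p and y is nonempty.
Then y = 0^k for some k with 1 ≤ k ≤ p.
Pump with i = 2: xy^2z = 0^{p(p+1)/2+k}. Since 1 ≤ k ≤ p, p(p+1)/2 < p(p+1)/2+k ≤ p(p+1)/2+p < (p+1)(p+2)/2, so p(p+1)/2+k is strictly between consecutive triangular numbers. So xy^2z ∉ L.
This contradicts the pumping lemma, so L is not regular.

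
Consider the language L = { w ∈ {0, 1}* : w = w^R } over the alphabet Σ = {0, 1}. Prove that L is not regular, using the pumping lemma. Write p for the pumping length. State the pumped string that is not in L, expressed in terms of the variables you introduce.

0^{p+k} 1 0^p

Assume L is regular; let p be its pumping constant.
Take w = 0^p 1 0^p, a palindrome of length 2p+1 ≥ p.
By the pumping lemma, w = xyz with |xy| ≤ p and |y| ≥ 1.
Because |xy| ≤ p and w begins with p copies of 0, we have y = 0^k with 1 ≤ k ≤ p.
Pump with i = 2: xy^2z = 0^{p+k} 1 0^p. Its reverse is 0^p 1 0^{p+k}, which differs from xy^2z since k ≥ 1. So xy^2z is not a palindrome and xy^2z ∉ L.
This contradicts the pumping lemma, so L is not regular.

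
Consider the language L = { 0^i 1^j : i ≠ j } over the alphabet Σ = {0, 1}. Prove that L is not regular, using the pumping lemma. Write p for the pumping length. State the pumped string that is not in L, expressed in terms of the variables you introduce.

0^{p+p!} 1^{p+p!}

Toward a contradiction, assume L is regular with pumping length p.
Choose w = 0^p 1^{p+p!}. Since p ≠ p+p!, w ∈ L; and |w| ≥ p.
By the pumping lemma, w = xyz with |xy| ≤ p and y is nonempty.
Since the first p symbols of w are all 0's and |xy| ≤ p, y lies entirely in the leading 0-block: y = 0^k for some k with 1 ≤ k ≤ p.
Since 1 ≤ k ≤ p, k divides p!; set t = 1 + p!/k. Then xy^t z has p + (p!/k)·k = p + p! copies of 0. Now the 0-count equals the 1-count, so i ≠ j fails. So xy^t z = 0^{p+p!} 1^{p+p!} ∉ L.
Contradiction. Therefore L is not regular.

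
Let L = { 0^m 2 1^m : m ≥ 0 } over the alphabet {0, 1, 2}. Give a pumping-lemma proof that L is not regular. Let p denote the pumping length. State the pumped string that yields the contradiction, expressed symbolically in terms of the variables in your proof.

0^{p+k} 2 1^p

Suppose for contradiction that L is regular, and let p be the pumping length.
Take w = 0^p 2 1^p ∈ L with |w| = 2p+1 ≥ p.
Write w = xyz as guaranteed by the lemma, with |xy| ≤ p and y is nonempty.
The first p characters of w are 0's, so xy (and hence y) consists only of 0's. Write y = 0^k, 1 ≤ k ≤ p.
Pump with i = 2: xy^2z = 0^{p+k} 2 1^p, which would require p+k = p. But k ≥ 1, so xy^2z ∉ L.
Contradiction. Therefore L is not regular.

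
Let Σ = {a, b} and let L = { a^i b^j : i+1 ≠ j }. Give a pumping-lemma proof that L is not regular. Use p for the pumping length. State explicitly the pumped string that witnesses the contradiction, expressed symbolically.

a^{p+p!} b^{p+p!+1}

Assume L is regular; let p be its pumping constant.
Choose w = a^p b^{p+p!+1}. Since p ≠ (p+p!+1)-1 = p+p!, w ∈ L; and |w| ≥ p.
Write w = xyz as guaranteed by the lemma, with |xy| ≤ p and |y| ≥ 1.
Since the first p symbols of w are all a's and |xy| ≤ p, y lies entirely in the leading a-block: y = a^k for some k with 1 ≤ k ≤ p.
Since 1 ≤ k ≤ p, k divides p!; set t = 1 + p!/k. Then xy^t z has p + (p!/k)·k = p + p! copies of a. Now the a-count is p+p! and (b-count)-1 = (p+p!+1)-1 = p+p!, so i+1 ≠ j fails. So xy^t z = a^{p+p!} b^{p+p!+1} ∉ L.
This is a contradiction; hence L is not regular.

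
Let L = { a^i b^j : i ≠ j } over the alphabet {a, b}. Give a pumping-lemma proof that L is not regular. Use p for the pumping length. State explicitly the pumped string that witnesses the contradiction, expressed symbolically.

Assume L is regular. Let p be the pumping length given by the pumping lemma.
Choose w = a^p b^{p+p!}. Since p ≠ p+p!, w ∈ L; and |w| ≥ p.
Write w = xyz as guaranteed by the lemma, with |xy| ≤ p and y is nonempty.
Because |xy| ≤ p and w begins with p copies of a, we have y = a^k with 1 ≤ k ≤ p.
Since 1 ≤ k ≤ p, k divides p!; set t = 1 + p!/k. Then xy^t z has p + (p!/k)·k = p + p! copies of a. Now the a-count equals the b-count, so i ≠ j fails. So xy^t z = a^{p+p!} b^{p+p!} ∉ L.
This contradicts the pumping lemma, so L is not regular.

a^{p+p!} b^{p+p!}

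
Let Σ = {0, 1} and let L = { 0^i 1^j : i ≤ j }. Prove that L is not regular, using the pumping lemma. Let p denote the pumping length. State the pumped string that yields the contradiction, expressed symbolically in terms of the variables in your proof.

0^{p+k} 1^p

Assume L is regular; let p be its pumping constant.
Choose w = 0^p 1^p ∈ L, with |w| = 2p ≥ p.
By the pumping lemma, w = xyz with |xy| ≤ p and y is nonempty.
Since the first p symbols of w are all 0's and |xy| ≤ p, y lies entirely in the leading 0-block: y = 0^k for some k with 1 ≤ k ≤ p.
Consider xy^2z = 0^{p+k} 1^p. Since k ≥ 1, the 0-count p+k exceeds the 1-count p, so i ≤ j fails; thus xy^2z ∉ L.
This contradicts the pumping lemma, so L is not regular.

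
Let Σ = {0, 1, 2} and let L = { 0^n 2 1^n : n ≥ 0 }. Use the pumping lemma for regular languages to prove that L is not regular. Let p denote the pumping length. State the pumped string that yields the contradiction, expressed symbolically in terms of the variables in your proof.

0^{p+k} 2 1^p

Assume L is regular; let p be its pumping constant.
Take w = 0^p 2 1^p ∈ L with |w| = 2p+1 ≥ p.
By the pumping lemma, w = xyz with |xy| ≤ p and |y| > 0.
Because |xy| ≤ p and w begins with p copies of 0, we have y = 0^k with 1 ≤ k ≤ p.
Pump with i = 2: xy^2z = 0^{p+k} 2 1^p, which would require p+k = p. But k ≥ 1, so xy^2z ∉ L.
This is a contradiction; hence L is not regular.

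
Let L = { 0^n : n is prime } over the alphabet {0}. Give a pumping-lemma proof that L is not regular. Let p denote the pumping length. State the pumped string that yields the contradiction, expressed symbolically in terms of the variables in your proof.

Toward a contradiction, assume L is regular with pumping length p.
Let q be a prime with q ≥ p+2 (infinitely many primes exist), and take w = 0^q ∈ L with |w| = q ≥ p.
The pumping lemma gives a decomposition w = xyz where |xy| ≤ p and |y| > 0.
Then y = 0^k for some k with 1 ≤ k ≤ p.
Since 1 ≤ k ≤ p, |xz| = q-k. Pump with i = q+1: |xy^{q+1}z| = (q-k)+(q+1)k = q+qk = q(1+k), which is composite (both factors ≥ 2). So xy^{q+1}z = 0^{q(1+k)} ∉ L.
This contradicts the pumping lemma, so L is not regular.

0^{q(1+k)}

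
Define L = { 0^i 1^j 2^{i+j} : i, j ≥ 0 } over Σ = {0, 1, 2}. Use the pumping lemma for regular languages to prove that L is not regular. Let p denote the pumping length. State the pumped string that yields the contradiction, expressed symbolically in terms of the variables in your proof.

Assume L is regular. Let p be the pumping length given by the pumping lemma.
Take w = 0^p 1^p 2^{2p} ∈ L (with i=j=p, i+j=2p), |w| = 4p ≥ p.
The pumping lemma gives a decomposition w = xyz where |xy| ≤ p and y is nonempty.
Since the first p symbols of w are all 0's and |xy| ≤ p, y lies entirely in the leading 0-block: y = 0^k for some k with 1 ≤ k ≤ p.
Consider xy^2z = 0^{p+k} 1^p 2^{2p}. Now the 0- and 1-counts sum to 2p+k, but the 2-count is 2p ≠ 2p+k. So xy^2z ∉ L.
This is a contradiction; hence L is not regular.

0^{p+k} 1^p 2^{2p}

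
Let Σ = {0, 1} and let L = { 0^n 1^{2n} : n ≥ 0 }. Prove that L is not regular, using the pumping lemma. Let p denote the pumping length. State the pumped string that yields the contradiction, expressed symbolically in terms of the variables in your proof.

Toward a contradiction, assume L is regular with pumping length p.
Let w = 0^p 1^{2p} ∈ L; note |w| = 3p ≥ p.
The pumping lemma gives a decomposition w = xyz where |xy| ≤ p and y is nonempty.
Since the first p symbols of w are all 0's and |xy| ≤ p, y lies entirely in the leading 0-block: y = 0^k for some k with 1 ≤ k ≤ p.
Pump with i = 2: xy^2z = 0^{p+k} 1^{2p}. For this to lie in L we would need 2p = 2(p+k), which forces k = 0. But k ≥ 1, so xy^2z ∉ L.
This contradicts the pumping lemma, so L is not regular.

0^{p+k} 1^{2p}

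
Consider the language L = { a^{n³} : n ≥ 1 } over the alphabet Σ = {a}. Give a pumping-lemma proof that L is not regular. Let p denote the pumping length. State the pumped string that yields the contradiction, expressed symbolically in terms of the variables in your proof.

a^{p³+k}

Assume L is regular; let p be its pumping constant.
Take w = a^{p³} ∈ L with |w| = p³ ≥ p.
By the pumping lemma, w = xyz with |xy| ≤ p and |y| > 0.
Then y = a^k for some k with 1 ≤ k ≤ p.
Pump with i = 2: xy^2z = a^{p³+k}. Since 1 ≤ k ≤ p, p³ < p³+k ≤ p³+p < p³+3p²+3p+1 = (p+1)³, so p³+k is not a perfect cube. So xy^2z ∉ L.
Contradiction. Therefore L is not regular.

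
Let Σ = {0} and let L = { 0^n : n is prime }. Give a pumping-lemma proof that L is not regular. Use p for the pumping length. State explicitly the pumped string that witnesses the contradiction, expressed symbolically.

Assume L is regular; let p be its pumping constant.
Let q be a prime with q ≥ p+2 (infinitely many primes exist), and take w = 0^q ∈ L with |w| = q ≥ p.
The pumping lemma gives a decomposition w = xyz where |xy| ≤ p and |y| ≥ 1.
Then y = 0^k for some k with 1 ≤ k ≤ p.
Since 1 ≤ k ≤ p, |xz| = q-k. Pump with i = q+1: |xy^{q+1}z| = (q-k)+(q+1)k = q+qk = q(1+k), which is composite (both factors ≥ 2). So xy^{q+1}z = 0^{q(1+k)} ∉ L.
Contradiction. Therefore L is not regular.

0^{q(1+k)}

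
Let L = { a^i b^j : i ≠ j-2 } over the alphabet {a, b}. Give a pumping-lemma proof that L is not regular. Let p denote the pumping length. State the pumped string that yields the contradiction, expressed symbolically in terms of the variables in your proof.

a^{p+p!} b^{p+p!+2}

Suppose for contradiction that L is regular, and let p be the pumping length.
Choose w = a^p b^{p+p!+2}. Since p ≠ (p+p!+2)-2 = p+p!, w ∈ L; and |w| ≥ p.
By the pumping lemma, w = xyz with |xy| ≤ p and y is nonempty.
The first p characters of w are a's, so xy (and hence y) consists only of a's. Write y = a^k, 1 ≤ k ≤ p.
Since 1 ≤ k ≤ p, k divides p!; set t = 1 + p!/k. Then xy^t z has p + (p!/k)·k = p + p! copies of a. Now the a-count is p+p! and (b-count)-2 = (p+p!+2)-2 = p+p!, so i ≠ j-2 fails. So xy^t z = a^{p+p!} b^{p+p!+2} ∉ L.
This is a contradiction; hence L is not regular.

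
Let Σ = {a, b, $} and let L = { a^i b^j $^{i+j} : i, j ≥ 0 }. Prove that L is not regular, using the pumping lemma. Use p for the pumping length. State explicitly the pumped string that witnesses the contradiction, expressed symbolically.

a^{p+k} b^p $^{2p}

Assume L is regular; let p be its pumping constant.
Take w = a^p b^p $^{2p} ∈ L (with i=j=p, i+j=2p), |w| = 4p ≥ p.
Write w = xyz as guaranteed by the lemma, with |xy| ≤ p and y is nonempty.
Since the first p symbols of w are all a's and |xy| ≤ p, y lies entirely in the leading a-block: y = a^k for some k with 1 ≤ k ≤ p.
Consider xy^2z = a^{p+k} b^p $^{2p}. Now the a- and b-counts sum to 2p+k, but the $-count is 2p ≠ 2p+k. So xy^2z ∉ L.
This contradicts the pumping lemma, so L is not regular.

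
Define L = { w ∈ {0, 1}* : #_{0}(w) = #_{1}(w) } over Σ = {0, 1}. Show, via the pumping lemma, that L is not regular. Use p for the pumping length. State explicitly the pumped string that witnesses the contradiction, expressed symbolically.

0^{p+k} 1^p

Assume L is regular. Let p be the pumping length given by the pumping lemma.
Choose w = 0^p 1^p ∈ L with |w| = 2p ≥ p.
Write w = xyz as guaranteed by the lemma, with |xy| ≤ p and y is nonempty.
The first p characters of w are 0's, so xy (and hence y) consists only of 0's. Write y = 0^k, 1 ≤ k ≤ p.
Pump with i = 2: xy^2z = 0^{p+k} 1^p has p+k occurrences of 0 but only p of 1. Since k ≥ 1 the counts differ, so xy^2z ∉ L.
This contradicts the pumping lemma, so L is not regular.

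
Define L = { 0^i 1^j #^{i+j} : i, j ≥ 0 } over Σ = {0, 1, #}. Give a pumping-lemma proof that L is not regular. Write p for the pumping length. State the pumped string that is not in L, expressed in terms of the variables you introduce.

0^{p+k} 1^p #^{2p}

Assume L is regular. Let p be the pumping length given by the pumping lemma.
Take w = 0^p 1^p #^{2p} ∈ L (with i=j=p, i+j=2p), |w| = 4p ≥ p.
Write w = xyz as guaranteed by the lemma, with |xy| ≤ p and |y| ≥ 1.
Since the first p symbols of w are all 0's and |xy| ≤ p, y lies entirely in the leading 0-block: y = 0^k for some k with 1 ≤ k ≤ p.
Consider xy^2z = 0^{p+k} 1^p #^{2p}. Now the 0- and 1-counts sum to 2p+k, but the #-count is 2p ≠ 2p+k. So xy^2z ∉ L.
This is a contradiction; hence L is not regular.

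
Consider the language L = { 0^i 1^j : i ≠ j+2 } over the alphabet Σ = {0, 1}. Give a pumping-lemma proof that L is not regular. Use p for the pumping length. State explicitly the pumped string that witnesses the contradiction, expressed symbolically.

0^{p+p!} 1^{p+p!-2}

Assume L is regular. Let p be the pumping length given by the pumping lemma.
Choose w = 0^p 1^{p+p!-2}. Since p ≠ (p+p!-2)+2 = p+p!, w ∈ L; and |w| ≥ p.
Write w = xyz as guaranteed by the lemma, with |xy| ≤ p and y is nonempty.
Since the first p symbols of w are all 0's and |xy| ≤ p, y lies entirely in the leading 0-block: y = 0^k for some k with 1 ≤ k ≤ p.
Since 1 ≤ k ≤ p, k divides p!; set t = 1 + p!/k. Then xy^t z has p + (p!/k)·k = p + p! copies of 0. Now the 0-count is p+p! and (1-count)+2 = (p+p!-2)+2 = p+p!, so i ≠ j+2 fails. So xy^t z = 0^{p+p!} 1^{p+p!-2} ∉ L.
This contradicts the pumping lemma, so L is not regular.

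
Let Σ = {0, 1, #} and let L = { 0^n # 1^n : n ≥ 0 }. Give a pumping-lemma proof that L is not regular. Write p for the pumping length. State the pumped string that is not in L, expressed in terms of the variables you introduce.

0^{p+k} # 1^p

Assume L is regular; let p be its pumping constant.
Take w = 0^p # 1^p ∈ L with |w| = 2p+1 ≥ p.
By the pumping lemma, w = xyz with |xy| ≤ p and |y| > 0.
The first p characters of w are 0's, so xy (and hence y) consists only of 0's. Write y = 0^k, 1 ≤ k ≤ p.
Pump with i = 2: xy^2z = 0^{p+k} # 1^p, which would require p+k = p. But k ≥ 1, so xy^2z ∉ L.
Contradiction. Therefore L is not regular.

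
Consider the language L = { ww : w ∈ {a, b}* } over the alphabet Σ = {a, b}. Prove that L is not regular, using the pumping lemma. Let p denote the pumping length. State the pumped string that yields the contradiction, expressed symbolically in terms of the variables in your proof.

Assume L is regular; let p be its pumping constant.
Take w = a^p b^p a^p b^p = uu where u = a^pb^p; then w ∈ L and |w| = 4p ≥ p.
The pumping lemma gives a decomposition w = xyz where |xy| ≤ p and |y| > 0.
Since the first p symbols of w are all a's and |xy| ≤ p, y lies entirely in the leading a-block: y = a^k for some k with 1 ≤ k ≤ p.
Pump with i = 2: xy^2z = a^{p+k} b^p a^p b^p, of length 4p+k. Suppose this equals vv. The string starts with a and ends with b, so v does too; thus the boundary between the two copies of v is a b→a transition. There is exactly one such transition, at position 2p+k, so |v| = 2p+k and |vv| = 4p+2k ≠ 4p+k since k ≥ 1. So xy^2z ∉ L.
This is a contradiction; hence L is not regular.

a^{p+k} b^p a^p b^p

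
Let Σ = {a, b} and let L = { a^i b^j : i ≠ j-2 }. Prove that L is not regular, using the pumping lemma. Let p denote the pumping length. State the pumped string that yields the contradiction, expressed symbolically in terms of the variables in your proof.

a^{p+p!} b^{p+p!+2}

Suppose for contradiction that L is regular, and let p be the pumping length.
Choose w = a^p b^{p+p!+2}. Since p ≠ (p+p!+2)-2 = p+p!, w ∈ L; and |w| ≥ p.
By the pumping lemma, w = xyz with |xy| ≤ p and y is nonempty.
The first p characters of w are a's, so xy (and hence y) consists only of a's. Write y = a^k, 1 ≤ k ≤ p.
Since 1 ≤ k ≤ p, k divides p!; set t = 1 + p!/k. Then xy^t z has p + (p!/k)·k = p + p! copies of a. Now the a-count is p+p! and (b-count)-2 = (p+p!+2)-2 = p+p!, so i ≠ j-2 fails. So xy^t z = a^{p+p!} b^{p+p!+2} ∉ L.
This is a contradiction; hence L is not regular.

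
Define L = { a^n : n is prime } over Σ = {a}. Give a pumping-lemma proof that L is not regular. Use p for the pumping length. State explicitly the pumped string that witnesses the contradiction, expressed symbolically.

Assume L is regular; let p be its pumping constant.
Let q be a prime with q ≥ p+2 (infinitely many primes exist), and take w = a^q ∈ L with |w| = q ≥ p.
Write w = xyz as guaranteed by the lemma, with |xy| ≤ p and |y| > 0.
Then y = a^k for some k with 1 ≤ k ≤ p.
Since 1 ≤ k ≤ p, |xz| = q-k. Pump with i = q+1: |xy^{q+1}z| = (q-k)+(q+1)k = q+qk = q(1+k), which is composite (both factors ≥ 2). So xy^{q+1}z = a^{q(1+k)} ∉ L.
This contradicts the pumping lemma, so L is not regular.

a^{q(1+k)}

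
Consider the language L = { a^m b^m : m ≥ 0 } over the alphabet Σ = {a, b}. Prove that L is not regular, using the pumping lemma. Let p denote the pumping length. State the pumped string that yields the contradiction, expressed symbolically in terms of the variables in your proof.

Toward a contradiction, assume L is regular with pumping length p.
Let w = a^p b^p ∈ L; note |w| = 2p ≥ p.
Write w = xyz as guaranteed by the lemma, with |xy| ≤ p and y is nonempty.
Because |xy| ≤ p and w begins with p copies of a, we have y = a^k with 1 ≤ k ≤ p.
Pump with i = 2: xy^2z = a^{p+k} b^p. For this to lie in L we would need p = p+k, which forces k = 0. But k ≥ 1, so xy^2z ∉ L.
This is a contradiction; hence L is not regular.

a^{p+k} b^p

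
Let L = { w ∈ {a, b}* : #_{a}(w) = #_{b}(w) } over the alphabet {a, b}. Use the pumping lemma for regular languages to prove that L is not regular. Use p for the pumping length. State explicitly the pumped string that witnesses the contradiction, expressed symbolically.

Toward a contradiction, assume L is regular with pumping length p.
Choose w = a^p b^p ∈ L with |w| = 2p ≥ p.
The pumping lemma gives a decomposition w = xyz where |xy| ≤ p and |y| > 0.
Since the first p symbols of w are all a's and |xy| ≤ p, y lies entirely in the leading a-block: y = a^k for some k with 1 ≤ k ≤ p.
Pump with i = 2: xy^2z = a^{p+k} b^p has p+k occurrences of a but only p of b. Since k ≥ 1 the counts differ, so xy^2z ∉ L.
This contradicts the pumping lemma, so L is not regular.

a^{p+k} b^p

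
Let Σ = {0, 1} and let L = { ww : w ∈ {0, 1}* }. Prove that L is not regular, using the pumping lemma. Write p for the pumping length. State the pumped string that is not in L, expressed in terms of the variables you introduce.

Assume L is regular. Let p be the pumping length given by the pumping lemma.
Take w = 0^p 1^p 0^p 1^p = uu where u = 0^p1^p; then w ∈ L and |w| = 4p ≥ p.
The pumping lemma gives a decomposition w = xyz where |xy| ≤ p and y is nonempty.
Because |xy| ≤ p and w begins with p copies of 0, we have y = 0^k with 1 ≤ k ≤ p.
Pump with i = 2: xy^2z = 0^{p+k} 1^p 0^p 1^p, of length 4p+k. Suppose this equals vv. The string starts with 0 and ends with 1, so v does too; thus the boundary between the two copies of v is a 1→0 transition. There is exactly one such transition, at position 2p+k, so |v| = 2p+k and |vv| = 4p+2k ≠ 4p+k since k ≥ 1. So xy^2z ∉ L.
Contradiction. Therefore L is not regular.

0^{p+k} 1^p 0^p 1^p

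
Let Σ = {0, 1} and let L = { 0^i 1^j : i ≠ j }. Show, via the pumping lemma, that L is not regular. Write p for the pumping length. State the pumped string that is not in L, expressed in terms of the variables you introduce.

0^{p+p!} 1^{p+p!}

Assume L is regular. Let p be the pumping length given by the pumping lemma.
Choose w = 0^p 1^{p+p!}. Since p ≠ p+p!, w ∈ L; and |w| ≥ p.
The pumping lemma gives a decomposition w = xyz where |xy| ≤ p and |y| > 0.
Because |xy| ≤ p and w begins with p copies of 0, we have y = 0^k with 1 ≤ k ≤ p.
Since 1 ≤ k ≤ p, k divides p!; set t = 1 + p!/k. Then xy^t z has p + (p!/k)·k = p + p! copies of 0. Now the 0-count equals the 1-count, so i ≠ j fails. So xy^t z = 0^{p+p!} 1^{p+p!} ∉ L.
This contradicts the pumping lemma, so L is not regular.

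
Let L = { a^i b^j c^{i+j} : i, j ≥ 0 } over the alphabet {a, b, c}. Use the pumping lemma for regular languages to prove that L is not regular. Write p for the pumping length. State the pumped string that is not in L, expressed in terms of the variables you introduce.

a^{p+k} b^p c^{2p}

Assume L is regular. Let p be the pumping length given by the pumping lemma.
Take w = a^p b^p c^{2p} ∈ L (with i=j=p, i+j=2p), |w| = 4p ≥ p.
The pumping lemma gives a decomposition w = xyz where |xy| ≤ p and y is nonempty.
Because |xy| ≤ p and w begins with p copies of a, we have y = a^k with 1 ≤ k ≤ p.
Consider xy^2z = a^{p+k} b^p c^{2p}. Now the a- and b-counts sum to 2p+k, but the c-count is 2p ≠ 2p+k. So xy^2z ∉ L.
This is a contradiction; hence L is not regular.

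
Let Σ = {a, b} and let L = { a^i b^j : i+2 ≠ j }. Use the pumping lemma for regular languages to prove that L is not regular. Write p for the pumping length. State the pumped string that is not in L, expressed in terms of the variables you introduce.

Suppose for contradiction that L is regular, and let p be the pumping length.
Choose w = a^p b^{p+p!+2}. Since p ≠ (p+p!+2)-2 = p+p!, w ∈ L; and |w| ≥ p.
The pumping lemma gives a decomposition w = xyz where |xy| ≤ p and y is nonempty.
The first p characters of w are a's, so xy (and hence y) consists only of a's. Write y = a^k, 1 ≤ k ≤ p.
Since 1 ≤ k ≤ p, k divides p!; set t = 1 + p!/k. Then xy^t z has p + (p!/k)·k = p + p! copies of a. Now the a-count is p+p! and (b-count)-2 = (p+p!+2)-2 = p+p!, so i+2 ≠ j fails. So xy^t z = a^{p+p!} b^{p+p!+2} ∉ L.
Contradiction. Therefore L is not regular.

a^{p+p!} b^{p+p!+2}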